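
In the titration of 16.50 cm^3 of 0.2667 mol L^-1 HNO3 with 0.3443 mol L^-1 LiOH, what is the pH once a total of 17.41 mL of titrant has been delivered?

12.67

n(acid) = 0.2667 x 0.01650 = 0.004401 mol; n(LiOH) added = 0.3443 x 0.01741 = 0.005994 mol.
Base is in excess by 0.005994 - 0.004401 = 0.001594 mol in a total volume of 0.03391 L.
[OH^-] = 0.001594/0.03391 = 0.04700 M, so pOH = 1.33 and pH = 14.00 - 1.33 = 12.67.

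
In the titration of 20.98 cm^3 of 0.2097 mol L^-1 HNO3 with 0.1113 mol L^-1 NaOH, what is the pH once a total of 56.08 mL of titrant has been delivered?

12.38

n(acid) = 0.2097 x 0.02098 = 0.004400 mol; n(NaOH) added = 0.1113 x 0.05608 = 0.006242 mol.
Base is in excess by 0.006242 - 0.004400 = 0.001842 mol in a total volume of 0.07706 L.
[OH^-] = 0.001842/0.07706 = 0.02391 M, so pOH = 1.62 and pH = 14.00 - 1.62 = 12.38.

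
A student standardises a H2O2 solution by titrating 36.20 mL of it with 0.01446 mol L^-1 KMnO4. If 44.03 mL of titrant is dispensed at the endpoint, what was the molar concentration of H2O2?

n(KMnO4) = 0.01446 x 0.04403 = 0.0006367 mol.
From the balanced equation, 2 mol KMnO4 reacts with 5 mol H2O2, so n(H2O2) = 0.0006367 x 5/2 = 0.001592 mol.
[H2O2] = 0.001592 / 0.03620 L = 0.0440 M.

0.0440 M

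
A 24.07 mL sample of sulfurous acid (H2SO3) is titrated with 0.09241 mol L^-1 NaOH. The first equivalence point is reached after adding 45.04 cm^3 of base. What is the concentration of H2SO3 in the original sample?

n(NaOH) = 0.09241 x 0.04504 = 0.004162 mol.
At the first equivalence point, 1 mol OH^- react per mol H2SO3, so n(H2SO3) = 0.004162 / 1 = 0.004162 mol.
[H2SO3] = 0.004162 / 0.02407 L = 0.173 M.

0.173 M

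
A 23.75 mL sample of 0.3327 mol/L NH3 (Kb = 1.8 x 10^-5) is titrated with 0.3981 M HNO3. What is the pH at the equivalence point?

n(NH3) = 0.3327 x 0.02375 = 0.007902 mol; V(HNO3) at equivalence = 0.007902/0.3981 = 0.01985 L.
At equivalence the base is fully converted to NH4+; total volume = 0.04360 L, so [NH4+] = 0.007902/0.04360 = 0.1812 M.
Ka(NH4+) = Kw/Kb = 1.0e-14 / 1.8 x 10^-5 = 5.56e-10.
[H^+] = sqrt(Ka x [NH4+]) = sqrt(5.56e-10 x 0.1812) = 1.00e-5 M.
pH = -log(1.00e-5) = 5.00.

5.00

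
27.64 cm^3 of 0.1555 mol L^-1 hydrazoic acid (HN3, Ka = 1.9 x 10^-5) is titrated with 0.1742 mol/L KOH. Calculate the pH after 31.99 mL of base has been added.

12.33

n(acid) = 0.1555 x 0.02764 = 0.004298 mol; n(KOH) added = 0.1742 x 0.03199 = 0.005573 mol.
Base is in excess by 0.005573 - 0.004298 = 0.001275 mol in a total volume of 0.05963 L.
[OH^-] = 0.001275/0.05963 = 0.02138 M, so pOH = 1.67 and pH = 14.00 - 1.67 = 12.33.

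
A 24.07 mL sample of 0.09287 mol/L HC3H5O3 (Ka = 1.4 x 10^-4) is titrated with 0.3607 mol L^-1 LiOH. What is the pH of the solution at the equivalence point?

n(HC3H5O3) = 0.09287 x 0.02407 = 0.002235 mol; V(LiOH) at equivalence = 0.002235/0.3607 = 0.006197 L.
At equivalence all the acid is converted to C3H5O3-; total volume = 0.02407 + 0.006197 = 0.03027 L, so [C3H5O3-] = 0.002235/0.03027 = 0.07385 M.
Kb = Kw/Ka = 1.0e-14 / 1.4 x 10^-4 = 7.14e-11.
[OH^-] = sqrt(Kb x [C3H5O3-]) = sqrt(7.14e-11 x 0.07385) = 2.30e-6 M.
pOH = 5.64, so pH = 14.00 - 5.64 = 8.36.

8.36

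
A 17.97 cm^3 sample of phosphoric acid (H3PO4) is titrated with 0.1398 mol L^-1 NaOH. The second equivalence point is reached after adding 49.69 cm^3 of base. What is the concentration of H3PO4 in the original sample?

n(NaOH) = 0.1398 x 0.04969 = 0.006947 mol.
At the second equivalence point, 2 mol OH^- react per mol H3PO4, so n(H3PO4) = 0.006947 / 2 = 0.003473 mol.
[H3PO4] = 0.003473 / 0.01797 L = 0.193 M.

0.193 M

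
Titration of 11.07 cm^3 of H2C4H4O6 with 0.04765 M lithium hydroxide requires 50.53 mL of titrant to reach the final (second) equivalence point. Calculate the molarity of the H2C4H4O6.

n(LiOH) = 0.04765 x 0.05053 = 0.002408 mol.
At the final (second) equivalence point, 2 mol OH^- react per mol H2C4H4O6, so n(H2C4H4O6) = 0.002408 / 2 = 0.001204 mol.
[H2C4H4O6] = 0.001204 / 0.01107 L = 0.109 M.

0.109 M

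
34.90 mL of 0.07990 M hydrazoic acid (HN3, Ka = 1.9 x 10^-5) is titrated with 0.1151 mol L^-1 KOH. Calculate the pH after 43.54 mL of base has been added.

n(acid) = 0.07990 x 0.03490 = 0.002789 mol; n(KOH) added = 0.1151 x 0.04354 = 0.005011 mol.
Base is in excess by 0.005011 - 0.002789 = 0.002223 mol in a total volume of 0.07844 L.
[OH^-] = 0.002223/0.07844 = 0.02834 M, so pOH = 1.55 and pH = 14.00 - 1.55 = 12.45.

12.45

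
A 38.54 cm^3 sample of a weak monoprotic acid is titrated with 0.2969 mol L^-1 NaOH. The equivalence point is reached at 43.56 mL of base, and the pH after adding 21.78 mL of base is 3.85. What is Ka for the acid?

21.78 mL is half of the equivalence volume, so this is the half-equivalence point where [HA] = [A^-].
At half-equivalence pH = pKa, so pKa = 3.85.
Ka = 10^(-3.85) = 1.4 x 10^-4.

1.4 x 10^-4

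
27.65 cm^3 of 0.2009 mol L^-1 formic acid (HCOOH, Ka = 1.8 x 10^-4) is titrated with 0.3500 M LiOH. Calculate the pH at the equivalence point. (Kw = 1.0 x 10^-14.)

8.43

n(HCOOH) = 0.2009 x 0.02765 = 0.005555 mol; V(LiOH) at equivalence = 0.005555/0.3500 = 0.01587 L.
At equivalence all the acid is converted to HCOO-; total volume = 0.02765 + 0.01587 = 0.04352 L, so [HCOO-] = 0.005555/0.04352 = 0.1276 M.
Kb = Kw/Ka = 1.0e-14 / 1.8 x 10^-4 = 5.56e-11.
[OH^-] = sqrt(Kb x [HCOO-]) = sqrt(5.56e-11 x 0.1276) = 2.66e-6 M.
pOH = 5.57, so pH = 14.00 - 5.57 = 8.43.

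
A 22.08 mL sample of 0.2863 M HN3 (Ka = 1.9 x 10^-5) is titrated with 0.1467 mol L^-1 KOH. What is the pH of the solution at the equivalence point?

n(HN3) = 0.2863 x 0.02208 = 0.006322 mol; V(KOH) at equivalence = 0.006322/0.1467 = 0.04309 L.
At equivalence all the acid is converted to N3-; total volume = 0.02208 + 0.04309 = 0.06517 L, so [N3-] = 0.006322/0.06517 = 0.09700 M.
Kb = Kw/Ka = 1.0e-14 / 1.9 x 10^-5 = 5.26e-10.
[OH^-] = sqrt(Kb x [N3-]) = sqrt(5.26e-10 x 0.09700) = 7.15e-6 M.
pOH = 5.15, so pH = 14.00 - 5.15 = 8.85.

8.85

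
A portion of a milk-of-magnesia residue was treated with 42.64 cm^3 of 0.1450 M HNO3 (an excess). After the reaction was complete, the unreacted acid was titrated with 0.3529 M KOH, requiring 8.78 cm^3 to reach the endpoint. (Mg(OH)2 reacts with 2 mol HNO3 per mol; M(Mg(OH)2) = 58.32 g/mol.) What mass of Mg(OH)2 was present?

Total n(HNO3) added = 0.1450 x 0.04264 = 0.006183 mol.
n(KOH) used = 0.3529 x 0.008780 = 0.003098 mol, which equals the excess n(HNO3).
So n(HNO3) consumed by the sample = 0.006183 - 0.003098 = 0.003084 mol.
n(Mg(OH)2) = 0.003084 / 2 = 0.001542 mol.
mass = 0.001542 mol x 58.32 g/mol = 0.0899 g.

0.0899 g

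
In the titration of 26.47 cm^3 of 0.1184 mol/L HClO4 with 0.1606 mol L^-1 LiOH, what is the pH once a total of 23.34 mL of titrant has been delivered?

n(acid) = 0.1184 x 0.02647 = 0.003134 mol; n(LiOH) added = 0.1606 x 0.02334 = 0.003748 mol.
Base is in excess by 0.003748 - 0.003134 = 0.0006144 mol in a total volume of 0.04981 L.
[OH^-] = 0.0006144/0.04981 = 0.01233 M, so pOH = 1.91 and pH = 14.00 - 1.91 = 12.09.

12.09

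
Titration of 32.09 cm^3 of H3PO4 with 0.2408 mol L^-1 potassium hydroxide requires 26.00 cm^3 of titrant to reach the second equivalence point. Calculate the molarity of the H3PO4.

0.0976 M

n(KOH) = 0.2408 x 0.02600 = 0.006261 mol.
At the second equivalence point, 2 mol OH^- react per mol H3PO4, so n(H3PO4) = 0.006261 / 2 = 0.003130 mol.
[H3PO4] = 0.003130 / 0.03209 L = 0.0976 M.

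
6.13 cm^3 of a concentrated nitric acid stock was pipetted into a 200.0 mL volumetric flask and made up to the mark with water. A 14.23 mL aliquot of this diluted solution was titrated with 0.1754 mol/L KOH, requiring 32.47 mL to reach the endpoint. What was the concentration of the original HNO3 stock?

n(KOH) = 0.1754 x 0.03247 = 0.005695 mol.
n(HNO3) in the aliquot = 0.005695 mol.
[diluted HNO3] = 0.005695 / 0.01423 = 0.4002 M.
Dilution factor = 200.0/6.130 = 32.63, so [stock] = 0.4002 x 32.63 = 13.1 M.

13.1 M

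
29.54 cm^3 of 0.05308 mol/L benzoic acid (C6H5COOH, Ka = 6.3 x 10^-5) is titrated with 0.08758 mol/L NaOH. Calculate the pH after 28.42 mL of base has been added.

12.20

n(acid) = 0.05308 x 0.02954 = 0.001568 mol; n(NaOH) added = 0.08758 x 0.02842 = 0.002489 mol.
Base is in excess by 0.002489 - 0.001568 = 0.0009210 mol in a total volume of 0.05796 L.
[OH^-] = 0.0009210/0.05796 = 0.01589 M, so pOH = 1.80 and pH = 14.00 - 1.80 = 12.20.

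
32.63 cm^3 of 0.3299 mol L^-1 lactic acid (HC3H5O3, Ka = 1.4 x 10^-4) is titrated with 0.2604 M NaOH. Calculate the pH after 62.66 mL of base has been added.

12.77

n(acid) = 0.3299 x 0.03263 = 0.01076 mol; n(NaOH) added = 0.2604 x 0.06266 = 0.01632 mol.
Base is in excess by 0.01632 - 0.01076 = 0.005552 mol in a total volume of 0.09529 L.
[OH^-] = 0.005552/0.09529 = 0.05826 M, so pOH = 1.23 and pH = 14.00 - 1.23 = 12.77.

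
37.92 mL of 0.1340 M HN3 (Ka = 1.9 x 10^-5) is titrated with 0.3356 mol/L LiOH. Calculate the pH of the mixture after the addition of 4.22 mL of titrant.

Initial n(HN3) = 0.1340 x 0.03792 = 0.005081 mol.
n(LiOH) added = 0.3356 x 0.004220 = 0.001416 mol, converting that many moles of HN3 to N3-.
Remaining n(HN3) = 0.003665 mol; n(N3-) = 0.001416 mol.
By Henderson-Hasselbalch, pH = pKa + log([A^-]/[HA]) = 4.72 + log(0.001416/0.003665) = 4.72 + (-0.41) = 4.31.

4.31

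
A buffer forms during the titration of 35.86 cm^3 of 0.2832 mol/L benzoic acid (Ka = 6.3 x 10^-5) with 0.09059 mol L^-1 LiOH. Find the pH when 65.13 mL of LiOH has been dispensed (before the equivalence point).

4.34

Initial n(C6H5COOH) = 0.2832 x 0.03586 = 0.01016 mol.
n(LiOH) added = 0.09059 x 0.06513 = 0.005900 mol, converting that many moles of C6H5COOH to C6H5COO-.
Remaining n(C6H5COOH) = 0.004255 mol; n(C6H5COO-) = 0.005900 mol.
By Henderson-Hasselbalch, pH = pKa + log([A^-]/[HA]) = 4.20 + log(0.005900/0.004255) = 4.20 + (+0.14) = 4.34.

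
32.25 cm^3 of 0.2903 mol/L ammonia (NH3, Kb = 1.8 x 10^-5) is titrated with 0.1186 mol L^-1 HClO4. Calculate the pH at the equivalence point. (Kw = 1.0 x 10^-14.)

n(NH3) = 0.2903 x 0.03225 = 0.009362 mol; V(HClO4) at equivalence = 0.009362/0.1186 = 0.07894 L.
At equivalence the base is fully converted to NH4+; total volume = 0.1112 L, so [NH4+] = 0.009362/0.1112 = 0.08420 M.
Ka(NH4+) = Kw/Kb = 1.0e-14 / 1.8 x 10^-5 = 5.56e-10.
[H^+] = sqrt(Ka x [NH4+]) = sqrt(5.56e-10 x 0.08420) = 6.84e-6 M.
pH = -log(6.84e-6) = 5.16.

5.16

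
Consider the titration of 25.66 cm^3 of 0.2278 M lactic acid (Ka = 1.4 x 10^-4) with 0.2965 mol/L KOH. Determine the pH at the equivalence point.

8.48

n(HC3H5O3) = 0.2278 x 0.02566 = 0.005845 mol; V(KOH) at equivalence = 0.005845/0.2965 = 0.01971 L.
At equivalence all the acid is converted to C3H5O3-; total volume = 0.02566 + 0.01971 = 0.04537 L, so [C3H5O3-] = 0.005845/0.04537 = 0.1288 M.
Kb = Kw/Ka = 1.0e-14 / 1.4 x 10^-4 = 7.14e-11.
[OH^-] = sqrt(Kb x [C3H5O3-]) = sqrt(7.14e-11 x 0.1288) = 3.03e-6 M.
pOH = 5.52, so pH = 14.00 - 5.52 = 8.48.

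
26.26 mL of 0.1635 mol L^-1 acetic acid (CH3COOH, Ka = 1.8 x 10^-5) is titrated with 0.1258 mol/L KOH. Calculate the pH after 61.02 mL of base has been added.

12.59

n(acid) = 0.1635 x 0.02626 = 0.004294 mol; n(KOH) added = 0.1258 x 0.06102 = 0.007676 mol.
Base is in excess by 0.007676 - 0.004294 = 0.003383 mol in a total volume of 0.08728 L.
[OH^-] = 0.003383/0.08728 = 0.03876 M, so pOH = 1.41 and pH = 14.00 - 1.41 = 12.59.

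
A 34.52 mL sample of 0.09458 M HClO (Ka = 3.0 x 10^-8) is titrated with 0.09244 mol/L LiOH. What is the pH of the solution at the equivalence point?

10.10

n(HClO) = 0.09458 x 0.03452 = 0.003265 mol; V(LiOH) at equivalence = 0.003265/0.09244 = 0.03532 L.
At equivalence all the acid is converted to ClO-; total volume = 0.03452 + 0.03532 = 0.06984 L, so [ClO-] = 0.003265/0.06984 = 0.04675 M.
Kb = Kw/Ka = 1.0e-14 / 3.0 x 10^-8 = 3.33e-7.
[OH^-] = sqrt(Kb x [ClO-]) = sqrt(3.33e-7 x 0.04675) = 0.000125 M.
pOH = 3.90, so pH = 14.00 - 3.90 = 10.10.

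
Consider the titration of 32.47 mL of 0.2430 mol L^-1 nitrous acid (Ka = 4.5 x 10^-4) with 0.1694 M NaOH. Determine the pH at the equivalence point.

n(HNO2) = 0.2430 x 0.03247 = 0.007890 mol; V(NaOH) at equivalence = 0.007890/0.1694 = 0.04658 L.
At equivalence all the acid is converted to NO2-; total volume = 0.03247 + 0.04658 = 0.07905 L, so [NO2-] = 0.007890/0.07905 = 0.09982 M.
Kb = Kw/Ka = 1.0e-14 / 4.5 x 10^-4 = 2.22e-11.
[OH^-] = sqrt(Kb x [NO2-]) = sqrt(2.22e-11 x 0.09982) = 1.49e-6 M.
pOH = 5.83, so pH = 14.00 - 5.83 = 8.17.

8.17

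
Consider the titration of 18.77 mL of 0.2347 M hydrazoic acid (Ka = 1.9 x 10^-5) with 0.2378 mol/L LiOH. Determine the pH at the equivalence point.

8.90

n(HN3) = 0.2347 x 0.01877 = 0.004405 mol; V(LiOH) at equivalence = 0.004405/0.2378 = 0.01853 L.
At equivalence all the acid is converted to N3-; total volume = 0.01877 + 0.01853 = 0.03730 L, so [N3-] = 0.004405/0.03730 = 0.1181 M.
Kb = Kw/Ka = 1.0e-14 / 1.9 x 10^-5 = 5.26e-10.
[OH^-] = sqrt(Kb x [N3-]) = sqrt(5.26e-10 x 0.1181) = 7.88e-6 M.
pOH = 5.10, so pH = 14.00 - 5.10 = 8.90.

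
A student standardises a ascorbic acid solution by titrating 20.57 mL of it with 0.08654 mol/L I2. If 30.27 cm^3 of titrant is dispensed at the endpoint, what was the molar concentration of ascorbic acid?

0.127 M

n(I2) = 0.08654 x 0.03027 = 0.002620 mol.
From the balanced equation, 1 mol I2 reacts with 1 mol ascorbic acid, so n(ascorbic acid) = 0.002620 x 1/1 = 0.002620 mol.
[ascorbic acid] = 0.002620 / 0.02057 L = 0.127 M.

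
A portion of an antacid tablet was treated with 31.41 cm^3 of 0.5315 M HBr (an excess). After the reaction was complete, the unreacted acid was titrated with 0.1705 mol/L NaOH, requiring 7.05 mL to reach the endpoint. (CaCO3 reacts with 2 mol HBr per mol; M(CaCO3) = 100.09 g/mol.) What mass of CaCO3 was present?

Total n(HBr) added = 0.5315 x 0.03141 = 0.01669 mol.
n(NaOH) used = 0.1705 x 0.007050 = 0.001202 mol, which equals the excess n(HBr).
So n(HBr) consumed by the sample = 0.01669 - 0.001202 = 0.01549 mol.
n(CaCO3) = 0.01549 / 2 = 0.007746 mol.
mass = 0.007746 mol x 100.09 g/mol = 0.775 g.

0.775 g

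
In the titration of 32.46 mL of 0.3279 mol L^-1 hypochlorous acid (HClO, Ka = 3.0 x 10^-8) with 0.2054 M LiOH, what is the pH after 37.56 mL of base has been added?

Initial n(HClO) = 0.3279 x 0.03246 = 0.01064 mol.
n(LiOH) added = 0.2054 x 0.03756 = 0.007715 mol, converting that many moles of HClO to ClO-.
Remaining n(HClO) = 0.002929 mol; n(ClO-) = 0.007715 mol.
By Henderson-Hasselbalch, pH = pKa + log([A^-]/[HA]) = 7.52 + log(0.007715/0.002929) = 7.52 + (+0.42) = 7.94.

7.94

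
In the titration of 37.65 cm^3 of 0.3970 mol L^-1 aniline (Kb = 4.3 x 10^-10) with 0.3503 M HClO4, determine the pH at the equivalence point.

2.68

n(C6H5NH2) = 0.3970 x 0.03765 = 0.01495 mol; V(HClO4) at equivalence = 0.01495/0.3503 = 0.04267 L.
At equivalence the base is fully converted to C6H5NH3+; total volume = 0.08032 L, so [C6H5NH3+] = 0.01495/0.08032 = 0.1861 M.
Ka(C6H5NH3+) = Kw/Kb = 1.0e-14 / 4.3 x 10^-10 = 2.33e-5.
[H^+] = sqrt(Ka x [C6H5NH3+]) = sqrt(2.33e-5 x 0.1861) = 0.00208 M.
pH = -log(0.00208) = 2.68.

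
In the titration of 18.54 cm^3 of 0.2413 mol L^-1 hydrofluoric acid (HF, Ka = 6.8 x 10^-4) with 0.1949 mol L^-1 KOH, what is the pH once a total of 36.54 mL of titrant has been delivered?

12.68

n(acid) = 0.2413 x 0.01854 = 0.004474 mol; n(KOH) added = 0.1949 x 0.03654 = 0.007122 mol.
Base is in excess by 0.007122 - 0.004474 = 0.002648 mol in a total volume of 0.05508 L.
[OH^-] = 0.002648/0.05508 = 0.04807 M, so pOH = 1.32 and pH = 14.00 - 1.32 = 12.68.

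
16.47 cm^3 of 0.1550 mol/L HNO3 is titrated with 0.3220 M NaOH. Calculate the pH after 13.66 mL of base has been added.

n(acid) = 0.1550 x 0.01647 = 0.002553 mol; n(NaOH) added = 0.3220 x 0.01366 = 0.004399 mol.
Base is in excess by 0.004399 - 0.002553 = 0.001846 mol in a total volume of 0.03013 L.
[OH^-] = 0.001846/0.03013 = 0.06126 M, so pOH = 1.21 and pH = 14.00 - 1.21 = 12.79.

12.79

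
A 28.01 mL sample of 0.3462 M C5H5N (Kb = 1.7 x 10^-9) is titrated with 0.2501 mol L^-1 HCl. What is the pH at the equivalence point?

n(C5H5N) = 0.3462 x 0.02801 = 0.009697 mol; V(HCl) at equivalence = 0.009697/0.2501 = 0.03877 L.
At equivalence the base is fully converted to C5H5NH+; total volume = 0.06678 L, so [C5H5NH+] = 0.009697/0.06678 = 0.1452 M.
Ka(C5H5NH+) = Kw/Kb = 1.0e-14 / 1.7 x 10^-9 = 5.88e-6.
[H^+] = sqrt(Ka x [C5H5NH+]) = sqrt(5.88e-6 x 0.1452) = 0.000924 M.
pH = -log(0.000924) = 3.03.

3.03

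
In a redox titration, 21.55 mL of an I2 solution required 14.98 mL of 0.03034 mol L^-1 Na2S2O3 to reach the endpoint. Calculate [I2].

0.0105 M

n(Na2S2O3) = 0.03034 x 0.01498 = 0.0004545 mol.
From the balanced equation, 2 mol Na2S2O3 reacts with 1 mol I2, so n(I2) = 0.0004545 x 1/2 = 0.0002272 mol.
[I2] = 0.0002272 / 0.02155 L = 0.0105 M.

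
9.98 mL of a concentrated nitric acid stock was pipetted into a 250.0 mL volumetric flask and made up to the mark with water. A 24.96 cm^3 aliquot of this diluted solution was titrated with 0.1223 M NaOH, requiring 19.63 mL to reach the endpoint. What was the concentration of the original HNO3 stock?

n(NaOH) = 0.1223 x 0.01963 = 0.002401 mol.
n(HNO3) in the aliquot = 0.002401 mol.
[diluted HNO3] = 0.002401 / 0.02496 = 0.09618 M.
Dilution factor = 250.0/9.980 = 25.05, so [stock] = 0.09618 x 25.05 = 2.41 M.

2.41 M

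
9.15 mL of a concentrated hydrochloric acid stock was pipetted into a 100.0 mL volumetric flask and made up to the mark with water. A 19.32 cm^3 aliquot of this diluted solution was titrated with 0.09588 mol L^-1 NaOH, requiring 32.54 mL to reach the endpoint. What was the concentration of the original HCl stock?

n(NaOH) = 0.09588 x 0.03254 = 0.003120 mol.
n(HCl) in the aliquot = 0.003120 mol.
[diluted HCl] = 0.003120 / 0.01932 = 0.1615 M.
Dilution factor = 100.0/9.150 = 10.93, so [stock] = 0.1615 x 10.93 = 1.76 M.

1.76 M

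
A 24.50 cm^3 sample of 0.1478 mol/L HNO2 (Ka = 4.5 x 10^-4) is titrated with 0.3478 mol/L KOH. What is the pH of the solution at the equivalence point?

n(HNO2) = 0.1478 x 0.02450 = 0.003621 mol; V(KOH) at equivalence = 0.003621/0.3478 = 0.01041 L.
At equivalence all the acid is converted to NO2-; total volume = 0.02450 + 0.01041 = 0.03491 L, so [NO2-] = 0.003621/0.03491 = 0.1037 M.
Kb = Kw/Ka = 1.0e-14 / 4.5 x 10^-4 = 2.22e-11.
[OH^-] = sqrt(Kb x [NO2-]) = sqrt(2.22e-11 x 0.1037) = 1.52e-6 M.
pOH = 5.82, so pH = 14.00 - 5.82 = 8.18.

8.18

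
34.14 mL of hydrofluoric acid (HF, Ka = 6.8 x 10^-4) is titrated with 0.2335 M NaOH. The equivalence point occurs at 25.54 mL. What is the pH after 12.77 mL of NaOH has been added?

3.17

12.77 mL is exactly half the equivalence volume (25.54/2), i.e. the half-equivalence point.
There, n(HA) = n(A^-), so pH = pKa = -log(6.8 x 10^-4) = 3.17.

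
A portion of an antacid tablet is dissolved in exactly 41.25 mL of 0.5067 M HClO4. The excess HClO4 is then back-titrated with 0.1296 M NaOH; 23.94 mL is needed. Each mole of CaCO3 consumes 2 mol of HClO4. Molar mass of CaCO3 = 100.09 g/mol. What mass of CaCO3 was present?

0.891 g

Total n(HClO4) added = 0.5067 x 0.04125 = 0.02090 mol.
n(NaOH) used = 0.1296 x 0.02394 = 0.003103 mol, which equals the excess n(HClO4).
So n(HClO4) consumed by the sample = 0.02090 - 0.003103 = 0.01780 mol.
n(CaCO3) = 0.01780 / 2 = 0.008899 mol.
mass = 0.008899 mol x 100.09 g/mol = 0.891 g.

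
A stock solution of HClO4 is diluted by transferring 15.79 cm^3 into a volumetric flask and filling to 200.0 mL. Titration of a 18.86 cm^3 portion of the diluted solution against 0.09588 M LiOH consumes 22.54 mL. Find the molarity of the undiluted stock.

n(LiOH) = 0.09588 x 0.02254 = 0.002161 mol.
n(HClO4) in the aliquot = 0.002161 mol.
[diluted HClO4] = 0.002161 / 0.01886 = 0.1146 M.
Dilution factor = 200.0/15.79 = 12.67, so [stock] = 0.1146 x 12.67 = 1.45 M.

1.45 M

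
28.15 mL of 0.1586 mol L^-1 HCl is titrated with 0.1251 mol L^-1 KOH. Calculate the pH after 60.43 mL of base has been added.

n(acid) = 0.1586 x 0.02815 = 0.004465 mol; n(KOH) added = 0.1251 x 0.06043 = 0.007560 mol.
Base is in excess by 0.007560 - 0.004465 = 0.003095 mol in a total volume of 0.08858 L.
[OH^-] = 0.003095/0.08858 = 0.03494 M, so pOH = 1.46 and pH = 14.00 - 1.46 = 12.54.

12.54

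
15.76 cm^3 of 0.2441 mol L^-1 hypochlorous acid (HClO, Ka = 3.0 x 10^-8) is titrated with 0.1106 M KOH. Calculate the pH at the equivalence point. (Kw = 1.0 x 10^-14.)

10.20

n(HClO) = 0.2441 x 0.01576 = 0.003847 mol; V(KOH) at equivalence = 0.003847/0.1106 = 0.03478 L.
At equivalence all the acid is converted to ClO-; total volume = 0.01576 + 0.03478 = 0.05054 L, so [ClO-] = 0.003847/0.05054 = 0.07611 M.
Kb = Kw/Ka = 1.0e-14 / 3.0 x 10^-8 = 3.33e-7.
[OH^-] = sqrt(Kb x [ClO-]) = sqrt(3.33e-7 x 0.07611) = 0.000159 M.
pOH = 3.80, so pH = 14.00 - 3.80 = 10.20.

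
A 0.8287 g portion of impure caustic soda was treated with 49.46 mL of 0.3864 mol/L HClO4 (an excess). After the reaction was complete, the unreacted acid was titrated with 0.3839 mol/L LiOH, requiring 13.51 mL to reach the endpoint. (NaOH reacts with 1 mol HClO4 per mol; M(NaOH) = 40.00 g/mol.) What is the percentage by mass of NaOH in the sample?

Total n(HClO4) added = 0.3864 x 0.04946 = 0.01911 mol.
n(LiOH) used = 0.3839 x 0.01351 = 0.005186 mol, which equals the excess n(HClO4).
So n(HClO4) consumed by the sample = 0.01911 - 0.005186 = 0.01392 mol.
n(NaOH) = 0.01392 / 1 = 0.01392 mol.
mass NaOH = 0.01392 x 40.00 = 0.5570 g, so %NaOH = 0.5570/0.8287 x 100 = 67.2%.

67.2%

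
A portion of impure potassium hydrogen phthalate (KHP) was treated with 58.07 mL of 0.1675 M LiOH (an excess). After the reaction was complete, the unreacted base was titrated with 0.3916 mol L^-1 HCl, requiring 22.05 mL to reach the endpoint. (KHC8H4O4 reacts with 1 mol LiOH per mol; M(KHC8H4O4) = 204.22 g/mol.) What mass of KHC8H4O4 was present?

Total n(LiOH) added = 0.1675 x 0.05807 = 0.009727 mol.
n(HCl) used = 0.3916 x 0.02205 = 0.008635 mol, which equals the excess n(LiOH).
So n(LiOH) consumed by the sample = 0.009727 - 0.008635 = 0.001092 mol.
n(KHC8H4O4) = 0.001092 / 1 = 0.001092 mol.
mass = 0.001092 mol x 204.22 g/mol = 0.223 g.

0.223 g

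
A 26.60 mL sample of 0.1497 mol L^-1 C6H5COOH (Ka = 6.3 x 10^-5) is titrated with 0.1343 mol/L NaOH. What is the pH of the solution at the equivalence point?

8.53

n(C6H5COOH) = 0.1497 x 0.02660 = 0.003982 mol; V(NaOH) at equivalence = 0.003982/0.1343 = 0.02965 L.
At equivalence all the acid is converted to C6H5COO-; total volume = 0.02660 + 0.02965 = 0.05625 L, so [C6H5COO-] = 0.003982/0.05625 = 0.07079 M.
Kb = Kw/Ka = 1.0e-14 / 6.3 x 10^-5 = 1.59e-10.
[OH^-] = sqrt(Kb x [C6H5COO-]) = sqrt(1.59e-10 x 0.07079) = 3.35e-6 M.
pOH = 5.47, so pH = 14.00 - 5.47 = 8.53.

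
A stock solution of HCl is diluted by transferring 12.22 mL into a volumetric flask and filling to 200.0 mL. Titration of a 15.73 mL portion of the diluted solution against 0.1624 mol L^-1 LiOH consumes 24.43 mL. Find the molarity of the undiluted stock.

n(LiOH) = 0.1624 x 0.02443 = 0.003967 mol.
n(HCl) in the aliquot = 0.003967 mol.
[diluted HCl] = 0.003967 / 0.01573 = 0.2522 M.
Dilution factor = 200.0/12.22 = 16.37, so [stock] = 0.2522 x 16.37 = 4.13 M.

4.13 M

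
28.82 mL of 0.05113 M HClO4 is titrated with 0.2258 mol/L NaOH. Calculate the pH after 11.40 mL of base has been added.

n(acid) = 0.05113 x 0.02882 = 0.001474 mol; n(NaOH) added = 0.2258 x 0.01140 = 0.002574 mol.
Base is in excess by 0.002574 - 0.001474 = 0.001101 mol in a total volume of 0.04022 L.
[OH^-] = 0.001101/0.04022 = 0.02736 M, so pOH = 1.56 and pH = 14.00 - 1.56 = 12.44.

12.44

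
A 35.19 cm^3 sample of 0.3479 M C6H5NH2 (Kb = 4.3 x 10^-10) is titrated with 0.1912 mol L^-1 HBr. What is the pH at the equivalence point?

2.77

n(C6H5NH2) = 0.3479 x 0.03519 = 0.01224 mol; V(HBr) at equivalence = 0.01224/0.1912 = 0.06403 L.
At equivalence the base is fully converted to C6H5NH3+; total volume = 0.09922 L, so [C6H5NH3+] = 0.01224/0.09922 = 0.1234 M.
Ka(C6H5NH3+) = Kw/Kb = 1.0e-14 / 4.3 x 10^-10 = 2.33e-5.
[H^+] = sqrt(Ka x [C6H5NH3+]) = sqrt(2.33e-5 x 0.1234) = 0.00169 M.
pH = -log(0.00169) = 2.77.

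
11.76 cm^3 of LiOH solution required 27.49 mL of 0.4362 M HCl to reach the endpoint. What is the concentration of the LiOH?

1.02 M

n(HCl) delivered = 0.4362 x 0.02749 = 0.01199 mol.
For a 1:1 reaction, n(LiOH) = 0.01199 mol.
[LiOH] = 0.01199 mol / 0.01176 L = 1.02 M.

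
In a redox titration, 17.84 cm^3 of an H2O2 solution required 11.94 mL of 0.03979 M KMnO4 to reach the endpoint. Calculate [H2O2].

n(KMnO4) = 0.03979 x 0.01194 = 0.0004751 mol.
From the balanced equation, 2 mol KMnO4 reacts with 5 mol H2O2, so n(H2O2) = 0.0004751 x 5/2 = 0.001188 mol.
[H2O2] = 0.001188 / 0.01784 L = 0.0666 M.

0.0666 M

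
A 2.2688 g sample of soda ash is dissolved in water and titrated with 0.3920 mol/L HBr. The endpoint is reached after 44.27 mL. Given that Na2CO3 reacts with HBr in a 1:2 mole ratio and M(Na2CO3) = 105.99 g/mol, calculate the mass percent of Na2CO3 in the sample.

n(HBr) = 0.3920 x 0.04427 = 0.01735 mol.
n(Na2CO3) = 0.01735 / 2 = 0.008677 mol.
mass of Na2CO3 = 0.008677 x 105.99 = 0.9197 g.
% purity = 0.9197 / 2.2688 x 100 = 40.5%.

40.5%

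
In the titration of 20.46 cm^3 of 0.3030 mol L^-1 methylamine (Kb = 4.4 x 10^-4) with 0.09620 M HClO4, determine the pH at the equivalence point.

5.89

n(CH3NH2) = 0.3030 x 0.02046 = 0.006199 mol; V(HClO4) at equivalence = 0.006199/0.09620 = 0.06444 L.
At equivalence the base is fully converted to CH3NH3+; total volume = 0.08490 L, so [CH3NH3+] = 0.006199/0.08490 = 0.07302 M.
Ka(CH3NH3+) = Kw/Kb = 1.0e-14 / 4.4 x 10^-4 = 2.27e-11.
[H^+] = sqrt(Ka x [CH3NH3+]) = sqrt(2.27e-11 x 0.07302) = 1.29e-6 M.
pH = -log(1.29e-6) = 5.89.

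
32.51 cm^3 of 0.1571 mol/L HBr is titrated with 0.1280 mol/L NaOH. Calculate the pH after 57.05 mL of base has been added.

n(acid) = 0.1571 x 0.03251 = 0.005107 mol; n(NaOH) added = 0.1280 x 0.05705 = 0.007302 mol.
Base is in excess by 0.007302 - 0.005107 = 0.002195 mol in a total volume of 0.08956 L.
[OH^-] = 0.002195/0.08956 = 0.02451 M, so pOH = 1.61 and pH = 14.00 - 1.61 = 12.39.

12.39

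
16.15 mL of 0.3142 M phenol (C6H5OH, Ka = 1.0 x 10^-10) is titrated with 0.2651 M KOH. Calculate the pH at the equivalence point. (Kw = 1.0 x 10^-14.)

11.58

n(C6H5OH) = 0.3142 x 0.01615 = 0.005074 mol; V(KOH) at equivalence = 0.005074/0.2651 = 0.01914 L.
At equivalence all the acid is converted to C6H5O-; total volume = 0.01615 + 0.01914 = 0.03529 L, so [C6H5O-] = 0.005074/0.03529 = 0.1438 M.
Kb = Kw/Ka = 1.0e-14 / 1.0 x 10^-10 = 0.000100.
[OH^-] = sqrt(Kb x [C6H5O-]) = sqrt(0.000100 x 0.1438) = 0.00379 M.
pOH = 2.42, so pH = 14.00 - 2.42 = 11.58.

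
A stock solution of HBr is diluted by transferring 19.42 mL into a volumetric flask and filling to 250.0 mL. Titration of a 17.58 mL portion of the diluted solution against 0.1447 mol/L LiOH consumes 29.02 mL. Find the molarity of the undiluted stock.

n(LiOH) = 0.1447 x 0.02902 = 0.004199 mol.
n(HBr) in the aliquot = 0.004199 mol.
[diluted HBr] = 0.004199 / 0.01758 = 0.2389 M.
Dilution factor = 250.0/19.42 = 12.87, so [stock] = 0.2389 x 12.87 = 3.07 M.

3.07 M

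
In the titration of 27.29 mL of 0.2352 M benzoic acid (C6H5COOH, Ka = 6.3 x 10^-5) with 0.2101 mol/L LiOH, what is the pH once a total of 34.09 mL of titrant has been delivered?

12.08

n(acid) = 0.2352 x 0.02729 = 0.006419 mol; n(LiOH) added = 0.2101 x 0.03409 = 0.007162 mol.
Base is in excess by 0.007162 - 0.006419 = 0.0007437 mol in a total volume of 0.06138 L.
[OH^-] = 0.0007437/0.06138 = 0.01212 M, so pOH = 1.92 and pH = 14.00 - 1.92 = 12.08.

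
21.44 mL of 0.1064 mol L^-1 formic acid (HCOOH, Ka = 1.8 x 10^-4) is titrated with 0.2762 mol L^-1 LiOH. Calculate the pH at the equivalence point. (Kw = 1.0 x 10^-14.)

8.32

n(HCOOH) = 0.1064 x 0.02144 = 0.002281 mol; V(LiOH) at equivalence = 0.002281/0.2762 = 0.008259 L.
At equivalence all the acid is converted to HCOO-; total volume = 0.02144 + 0.008259 = 0.02970 L, so [HCOO-] = 0.002281/0.02970 = 0.07681 M.
Kb = Kw/Ka = 1.0e-14 / 1.8 x 10^-4 = 5.56e-11.
[OH^-] = sqrt(Kb x [HCOO-]) = sqrt(5.56e-11 x 0.07681) = 2.07e-6 M.
pOH = 5.68, so pH = 14.00 - 5.68 = 8.32.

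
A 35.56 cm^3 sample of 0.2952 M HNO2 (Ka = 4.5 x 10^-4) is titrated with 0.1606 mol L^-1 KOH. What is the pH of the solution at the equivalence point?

8.18

n(HNO2) = 0.2952 x 0.03556 = 0.01050 mol; V(KOH) at equivalence = 0.01050/0.1606 = 0.06536 L.
At equivalence all the acid is converted to NO2-; total volume = 0.03556 + 0.06536 = 0.1009 L, so [NO2-] = 0.01050/0.1009 = 0.1040 M.
Kb = Kw/Ka = 1.0e-14 / 4.5 x 10^-4 = 2.22e-11.
[OH^-] = sqrt(Kb x [NO2-]) = sqrt(2.22e-11 x 0.1040) = 1.52e-6 M.
pOH = 5.82, so pH = 14.00 - 5.82 = 8.18.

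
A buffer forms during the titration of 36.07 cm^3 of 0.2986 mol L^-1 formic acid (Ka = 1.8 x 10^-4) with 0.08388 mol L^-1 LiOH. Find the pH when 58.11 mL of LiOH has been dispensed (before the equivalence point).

3.66

Initial n(HCOOH) = 0.2986 x 0.03607 = 0.01077 mol.
n(LiOH) added = 0.08388 x 0.05811 = 0.004874 mol, converting that many moles of HCOOH to HCOO-.
Remaining n(HCOOH) = 0.005896 mol; n(HCOO-) = 0.004874 mol.
By Henderson-Hasselbalch, pH = pKa + log([A^-]/[HA]) = 3.74 + log(0.004874/0.005896) = 3.74 + (-0.08) = 3.66.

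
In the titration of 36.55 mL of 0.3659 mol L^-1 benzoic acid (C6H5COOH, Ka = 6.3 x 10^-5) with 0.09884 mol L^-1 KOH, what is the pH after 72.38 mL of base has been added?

Initial n(C6H5COOH) = 0.3659 x 0.03655 = 0.01337 mol.
n(KOH) added = 0.09884 x 0.07238 = 0.007154 mol, converting that many moles of C6H5COOH to C6H5COO-.
Remaining n(C6H5COOH) = 0.006220 mol; n(C6H5COO-) = 0.007154 mol.
By Henderson-Hasselbalch, pH = pKa + log([A^-]/[HA]) = 4.20 + log(0.007154/0.006220) = 4.20 + (+0.06) = 4.26.

4.26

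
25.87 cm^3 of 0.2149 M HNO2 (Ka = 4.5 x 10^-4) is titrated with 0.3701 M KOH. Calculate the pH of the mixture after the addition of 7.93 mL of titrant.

Initial n(HNO2) = 0.2149 x 0.02587 = 0.005559 mol.
n(KOH) added = 0.3701 x 0.007930 = 0.002935 mol, converting that many moles of HNO2 to NO2-.
Remaining n(HNO2) = 0.002625 mol; n(NO2-) = 0.002935 mol.
By Henderson-Hasselbalch, pH = pKa + log([A^-]/[HA]) = 3.35 + log(0.002935/0.002625) = 3.35 + (+0.05) = 3.40.

3.40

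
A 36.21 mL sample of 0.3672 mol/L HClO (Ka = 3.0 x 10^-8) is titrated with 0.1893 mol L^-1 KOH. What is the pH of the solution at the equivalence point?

n(HClO) = 0.3672 x 0.03621 = 0.01330 mol; V(KOH) at equivalence = 0.01330/0.1893 = 0.07024 L.
At equivalence all the acid is converted to ClO-; total volume = 0.03621 + 0.07024 = 0.1064 L, so [ClO-] = 0.01330/0.1064 = 0.1249 M.
Kb = Kw/Ka = 1.0e-14 / 3.0 x 10^-8 = 3.33e-7.
[OH^-] = sqrt(Kb x [ClO-]) = sqrt(3.33e-7 x 0.1249) = 0.000204 M.
pOH = 3.69, so pH = 14.00 - 3.69 = 10.31.

10.31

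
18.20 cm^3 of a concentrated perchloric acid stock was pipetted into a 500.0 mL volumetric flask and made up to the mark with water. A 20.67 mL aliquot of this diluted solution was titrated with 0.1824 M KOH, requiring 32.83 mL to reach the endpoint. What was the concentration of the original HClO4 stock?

7.96 M

n(KOH) = 0.1824 x 0.03283 = 0.005988 mol.
n(HClO4) in the aliquot = 0.005988 mol.
[diluted HClO4] = 0.005988 / 0.02067 = 0.2897 M.
Dilution factor = 500.0/18.20 = 27.47, so [stock] = 0.2897 x 27.47 = 7.96 M.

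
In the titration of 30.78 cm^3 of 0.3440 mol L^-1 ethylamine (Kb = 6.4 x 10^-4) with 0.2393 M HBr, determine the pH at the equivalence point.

n(C2H5NH2) = 0.3440 x 0.03078 = 0.01059 mol; V(HBr) at equivalence = 0.01059/0.2393 = 0.04425 L.
At equivalence the base is fully converted to C2H5NH3+; total volume = 0.07503 L, so [C2H5NH3+] = 0.01059/0.07503 = 0.1411 M.
Ka(C2H5NH3+) = Kw/Kb = 1.0e-14 / 6.4 x 10^-4 = 1.56e-11.
[H^+] = sqrt(Ka x [C2H5NH3+]) = sqrt(1.56e-11 x 0.1411) = 1.48e-6 M.
pH = -log(1.48e-6) = 5.83.

5.83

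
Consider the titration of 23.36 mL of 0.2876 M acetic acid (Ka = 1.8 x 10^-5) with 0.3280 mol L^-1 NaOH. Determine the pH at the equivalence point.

8.97

n(CH3COOH) = 0.2876 x 0.02336 = 0.006718 mol; V(NaOH) at equivalence = 0.006718/0.3280 = 0.02048 L.
At equivalence all the acid is converted to CH3COO-; total volume = 0.02336 + 0.02048 = 0.04384 L, so [CH3COO-] = 0.006718/0.04384 = 0.1532 M.
Kb = Kw/Ka = 1.0e-14 / 1.8 x 10^-5 = 5.56e-10.
[OH^-] = sqrt(Kb x [CH3COO-]) = sqrt(5.56e-10 x 0.1532) = 9.23e-6 M.
pOH = 5.03, so pH = 14.00 - 5.03 = 8.97.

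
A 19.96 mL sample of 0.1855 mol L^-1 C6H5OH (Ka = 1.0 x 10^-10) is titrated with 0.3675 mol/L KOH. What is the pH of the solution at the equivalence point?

11.55

n(C6H5OH) = 0.1855 x 0.01996 = 0.003703 mol; V(KOH) at equivalence = 0.003703/0.3675 = 0.01008 L.
At equivalence all the acid is converted to C6H5O-; total volume = 0.01996 + 0.01008 = 0.03004 L, so [C6H5O-] = 0.003703/0.03004 = 0.1233 M.
Kb = Kw/Ka = 1.0e-14 / 1.0 x 10^-10 = 0.000100.
[OH^-] = sqrt(Kb x [C6H5O-]) = sqrt(0.000100 x 0.1233) = 0.00351 M.
pOH = 2.45, so pH = 14.00 - 2.45 = 11.55.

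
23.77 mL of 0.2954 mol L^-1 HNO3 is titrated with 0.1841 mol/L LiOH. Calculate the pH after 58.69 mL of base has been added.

12.66

n(acid) = 0.2954 x 0.02377 = 0.007022 mol; n(LiOH) added = 0.1841 x 0.05869 = 0.01080 mol.
Base is in excess by 0.01080 - 0.007022 = 0.003783 mol in a total volume of 0.08246 L.
[OH^-] = 0.003783/0.08246 = 0.04588 M, so pOH = 1.34 and pH = 14.00 - 1.34 = 12.66.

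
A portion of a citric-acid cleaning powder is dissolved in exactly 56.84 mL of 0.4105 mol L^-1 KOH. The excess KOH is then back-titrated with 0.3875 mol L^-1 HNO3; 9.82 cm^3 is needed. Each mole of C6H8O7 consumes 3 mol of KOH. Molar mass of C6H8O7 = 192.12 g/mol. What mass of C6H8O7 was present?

Total n(KOH) added = 0.4105 x 0.05684 = 0.02333 mol.
n(HNO3) used = 0.3875 x 0.009820 = 0.003805 mol, which equals the excess n(KOH).
So n(KOH) consumed by the sample = 0.02333 - 0.003805 = 0.01953 mol.
n(C6H8O7) = 0.01953 / 3 = 0.006509 mol.
mass = 0.006509 mol x 192.12 g/mol = 1.25 g.

1.25 g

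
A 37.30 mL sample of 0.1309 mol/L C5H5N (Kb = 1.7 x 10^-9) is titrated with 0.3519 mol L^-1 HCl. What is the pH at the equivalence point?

n(C5H5N) = 0.1309 x 0.03730 = 0.004883 mol; V(HCl) at equivalence = 0.004883/0.3519 = 0.01387 L.
At equivalence the base is fully converted to C5H5NH+; total volume = 0.05117 L, so [C5H5NH+] = 0.004883/0.05117 = 0.09541 M.
Ka(C5H5NH+) = Kw/Kb = 1.0e-14 / 1.7 x 10^-9 = 5.88e-6.
[H^+] = sqrt(Ka x [C5H5NH+]) = sqrt(5.88e-6 x 0.09541) = 0.000749 M.
pH = -log(0.000749) = 3.13.

3.13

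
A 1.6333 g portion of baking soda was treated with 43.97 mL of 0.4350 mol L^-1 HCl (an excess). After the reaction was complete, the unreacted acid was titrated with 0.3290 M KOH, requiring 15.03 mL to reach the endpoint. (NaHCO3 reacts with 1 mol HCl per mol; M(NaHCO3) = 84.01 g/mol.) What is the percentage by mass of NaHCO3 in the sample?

Total n(HCl) added = 0.4350 x 0.04397 = 0.01913 mol.
n(KOH) used = 0.3290 x 0.01503 = 0.004945 mol, which equals the excess n(HCl).
So n(HCl) consumed by the sample = 0.01913 - 0.004945 = 0.01418 mol.
n(NaHCO3) = 0.01418 / 1 = 0.01418 mol.
mass NaHCO3 = 0.01418 x 84.01 = 1.191 g, so %NaHCO3 = 1.191/1.6333 x 100 = 72.9%.

72.9%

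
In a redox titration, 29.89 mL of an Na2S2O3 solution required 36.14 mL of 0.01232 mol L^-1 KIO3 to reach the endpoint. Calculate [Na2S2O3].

0.0894 M

n(KIO3) = 0.01232 x 0.03614 = 0.0004452 mol.
From the balanced equation, 1 mol KIO3 reacts with 6 mol Na2S2O3, so n(Na2S2O3) = 0.0004452 x 6/1 = 0.002671 mol.
[Na2S2O3] = 0.002671 / 0.02989 L = 0.0894 M.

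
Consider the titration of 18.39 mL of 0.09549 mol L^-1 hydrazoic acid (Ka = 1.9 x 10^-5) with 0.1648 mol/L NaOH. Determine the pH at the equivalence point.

8.75

n(HN3) = 0.09549 x 0.01839 = 0.001756 mol; V(NaOH) at equivalence = 0.001756/0.1648 = 0.01066 L.
At equivalence all the acid is converted to N3-; total volume = 0.01839 + 0.01066 = 0.02905 L, so [N3-] = 0.001756/0.02905 = 0.06046 M.
Kb = Kw/Ka = 1.0e-14 / 1.9 x 10^-5 = 5.26e-10.
[OH^-] = sqrt(Kb x [N3-]) = sqrt(5.26e-10 x 0.06046) = 5.64e-6 M.
pOH = 5.25, so pH = 14.00 - 5.25 = 8.75.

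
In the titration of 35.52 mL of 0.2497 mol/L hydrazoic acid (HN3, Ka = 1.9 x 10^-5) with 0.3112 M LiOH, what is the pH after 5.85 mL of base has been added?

4.13

Initial n(HN3) = 0.2497 x 0.03552 = 0.008869 mol.
n(LiOH) added = 0.3112 x 0.005850 = 0.001821 mol, converting that many moles of HN3 to N3-.
Remaining n(HN3) = 0.007049 mol; n(N3-) = 0.001821 mol.
By Henderson-Hasselbalch, pH = pKa + log([A^-]/[HA]) = 4.72 + log(0.001821/0.007049) = 4.72 + (-0.59) = 4.13.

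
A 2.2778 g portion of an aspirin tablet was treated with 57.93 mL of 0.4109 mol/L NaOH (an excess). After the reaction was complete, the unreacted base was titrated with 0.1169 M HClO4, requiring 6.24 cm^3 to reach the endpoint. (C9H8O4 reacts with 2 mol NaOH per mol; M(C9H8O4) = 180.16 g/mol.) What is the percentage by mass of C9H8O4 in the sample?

91.3%

Total n(NaOH) added = 0.4109 x 0.05793 = 0.02380 mol.
n(HClO4) used = 0.1169 x 0.006240 = 0.0007295 mol, which equals the excess n(NaOH).
So n(NaOH) consumed by the sample = 0.02380 - 0.0007295 = 0.02307 mol.
n(C9H8O4) = 0.02307 / 2 = 0.01154 mol.
mass C9H8O4 = 0.01154 x 180.16 = 2.079 g, so %C9H8O4 = 2.079/2.2778 x 100 = 91.3%.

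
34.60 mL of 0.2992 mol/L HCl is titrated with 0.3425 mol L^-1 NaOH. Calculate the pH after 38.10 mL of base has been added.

12.57

n(acid) = 0.2992 x 0.03460 = 0.01035 mol; n(NaOH) added = 0.3425 x 0.03810 = 0.01305 mol.
Base is in excess by 0.01305 - 0.01035 = 0.002697 mol in a total volume of 0.07270 L.
[OH^-] = 0.002697/0.07270 = 0.03710 M, so pOH = 1.43 and pH = 14.00 - 1.43 = 12.57.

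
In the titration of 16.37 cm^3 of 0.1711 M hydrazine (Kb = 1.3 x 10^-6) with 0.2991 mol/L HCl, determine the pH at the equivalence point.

n(N2H4) = 0.1711 x 0.01637 = 0.002801 mol; V(HCl) at equivalence = 0.002801/0.2991 = 0.009364 L.
At equivalence the base is fully converted to N2H5+; total volume = 0.02573 L, so [N2H5+] = 0.002801/0.02573 = 0.1088 M.
Ka(N2H5+) = Kw/Kb = 1.0e-14 / 1.3 x 10^-6 = 7.69e-9.
[H^+] = sqrt(Ka x [N2H5+]) = sqrt(7.69e-9 x 0.1088) = 2.89e-5 M.
pH = -log(2.89e-5) = 4.54.

4.54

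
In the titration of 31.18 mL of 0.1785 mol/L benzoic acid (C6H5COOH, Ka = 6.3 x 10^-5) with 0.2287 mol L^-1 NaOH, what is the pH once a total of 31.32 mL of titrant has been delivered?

12.41

n(acid) = 0.1785 x 0.03118 = 0.005566 mol; n(NaOH) added = 0.2287 x 0.03132 = 0.007163 mol.
Base is in excess by 0.007163 - 0.005566 = 0.001597 mol in a total volume of 0.06250 L.
[OH^-] = 0.001597/0.06250 = 0.02556 M, so pOH = 1.59 and pH = 14.00 - 1.59 = 12.41.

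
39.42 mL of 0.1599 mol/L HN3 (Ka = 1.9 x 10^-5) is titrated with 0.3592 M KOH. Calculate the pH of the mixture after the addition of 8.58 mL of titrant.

4.70

Initial n(HN3) = 0.1599 x 0.03942 = 0.006303 mol.
n(KOH) added = 0.3592 x 0.008580 = 0.003082 mol, converting that many moles of HN3 to N3-.
Remaining n(HN3) = 0.003221 mol; n(N3-) = 0.003082 mol.
By Henderson-Hasselbalch, pH = pKa + log([A^-]/[HA]) = 4.72 + log(0.003082/0.003221) = 4.72 + (-0.02) = 4.70.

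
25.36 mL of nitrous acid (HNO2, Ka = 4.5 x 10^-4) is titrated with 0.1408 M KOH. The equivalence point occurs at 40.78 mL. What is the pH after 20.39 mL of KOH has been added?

20.39 mL is exactly half the equivalence volume (40.78/2), i.e. the half-equivalence point.
There, n(HA) = n(A^-), so pH = pKa = -log(4.5 x 10^-4) = 3.35.

3.35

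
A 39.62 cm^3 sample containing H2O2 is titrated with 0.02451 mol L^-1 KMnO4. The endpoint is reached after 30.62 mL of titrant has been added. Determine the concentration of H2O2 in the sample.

n(KMnO4) = 0.02451 x 0.03062 = 0.0007505 mol.
From the balanced equation, 2 mol KMnO4 reacts with 5 mol H2O2, so n(H2O2) = 0.0007505 x 5/2 = 0.001876 mol.
[H2O2] = 0.001876 / 0.03962 L = 0.0474 M.

0.0474 M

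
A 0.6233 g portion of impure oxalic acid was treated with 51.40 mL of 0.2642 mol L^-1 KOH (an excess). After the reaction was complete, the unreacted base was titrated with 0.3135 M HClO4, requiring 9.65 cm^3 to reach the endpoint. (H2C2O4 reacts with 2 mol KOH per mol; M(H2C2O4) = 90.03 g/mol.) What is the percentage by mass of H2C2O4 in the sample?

Total n(KOH) added = 0.2642 x 0.05140 = 0.01358 mol.
n(HClO4) used = 0.3135 x 0.009650 = 0.003025 mol, which equals the excess n(KOH).
So n(KOH) consumed by the sample = 0.01358 - 0.003025 = 0.01055 mol.
n(H2C2O4) = 0.01055 / 2 = 0.005277 mol.
mass H2C2O4 = 0.005277 x 90.03 = 0.4751 g, so %H2C2O4 = 0.4751/0.6233 x 100 = 76.2%.

76.2%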